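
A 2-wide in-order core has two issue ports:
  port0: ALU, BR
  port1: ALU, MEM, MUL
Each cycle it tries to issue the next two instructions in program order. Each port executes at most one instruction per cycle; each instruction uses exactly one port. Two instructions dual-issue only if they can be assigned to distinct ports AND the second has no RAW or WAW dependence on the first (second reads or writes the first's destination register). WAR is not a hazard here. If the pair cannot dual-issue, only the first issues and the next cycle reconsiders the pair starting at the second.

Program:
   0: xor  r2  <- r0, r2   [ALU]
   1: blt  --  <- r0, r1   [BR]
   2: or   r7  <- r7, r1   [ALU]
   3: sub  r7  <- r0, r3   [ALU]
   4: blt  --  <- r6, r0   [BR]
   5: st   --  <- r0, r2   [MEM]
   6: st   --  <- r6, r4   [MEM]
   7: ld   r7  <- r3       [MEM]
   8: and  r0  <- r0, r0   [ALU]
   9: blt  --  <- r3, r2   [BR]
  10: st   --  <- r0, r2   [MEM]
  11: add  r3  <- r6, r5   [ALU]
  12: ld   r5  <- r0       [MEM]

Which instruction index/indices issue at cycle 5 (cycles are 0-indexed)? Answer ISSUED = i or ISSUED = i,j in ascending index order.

[0] i0/i1  xor.ALU+blt.BR  -- 2-wide
[1] i2  or.ALU  -- WAW r7
[2] i3/i4  sub.ALU+blt.BR  -- 2-wide
[3] i5  st.MEM  -- no-port MEM/MEM
[4] i6  st.MEM  -- no-port MEM/MEM
[5] i7/i8  ld.MEM+and.ALU  -- 2-wide
[6] i9/i10  blt.BR+st.MEM  -- 2-wide
[7] i11/i12  add.ALU+ld.MEM  -- 2-wide

ISSUED = 7,8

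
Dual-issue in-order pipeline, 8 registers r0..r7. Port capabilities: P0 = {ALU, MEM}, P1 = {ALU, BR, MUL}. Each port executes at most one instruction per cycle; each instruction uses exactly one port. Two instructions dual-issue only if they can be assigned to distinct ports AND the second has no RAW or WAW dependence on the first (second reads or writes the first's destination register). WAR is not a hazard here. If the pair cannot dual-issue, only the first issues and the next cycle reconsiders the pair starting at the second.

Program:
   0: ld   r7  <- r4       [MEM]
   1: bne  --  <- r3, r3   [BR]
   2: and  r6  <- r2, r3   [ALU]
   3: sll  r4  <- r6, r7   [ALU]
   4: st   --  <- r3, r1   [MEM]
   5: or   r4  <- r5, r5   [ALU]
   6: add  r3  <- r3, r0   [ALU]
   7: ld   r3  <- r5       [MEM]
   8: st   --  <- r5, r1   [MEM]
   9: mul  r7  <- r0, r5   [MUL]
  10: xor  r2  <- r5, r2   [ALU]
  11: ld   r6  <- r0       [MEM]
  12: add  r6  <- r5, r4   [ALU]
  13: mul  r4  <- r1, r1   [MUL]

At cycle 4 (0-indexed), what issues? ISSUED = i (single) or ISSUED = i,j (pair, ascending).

ISSUED = 7

  cy0 -> i0+i1 (ld/bne) 2-wide
  cy1 -> i2 (and) RAW r6
  cy2 -> i3+i4 (sll/st) 2-wide
  cy3 -> i5+i6 (or/add) 2-wide
  cy4 -> i7 (ld) no-port MEM/MEM
  cy5 -> i8+i9 (st/mul) 2-wide
  cy6 -> i10+i11 (xor/ld) 2-wide
  cy7 -> i12+i13 (add/mul) 2-wide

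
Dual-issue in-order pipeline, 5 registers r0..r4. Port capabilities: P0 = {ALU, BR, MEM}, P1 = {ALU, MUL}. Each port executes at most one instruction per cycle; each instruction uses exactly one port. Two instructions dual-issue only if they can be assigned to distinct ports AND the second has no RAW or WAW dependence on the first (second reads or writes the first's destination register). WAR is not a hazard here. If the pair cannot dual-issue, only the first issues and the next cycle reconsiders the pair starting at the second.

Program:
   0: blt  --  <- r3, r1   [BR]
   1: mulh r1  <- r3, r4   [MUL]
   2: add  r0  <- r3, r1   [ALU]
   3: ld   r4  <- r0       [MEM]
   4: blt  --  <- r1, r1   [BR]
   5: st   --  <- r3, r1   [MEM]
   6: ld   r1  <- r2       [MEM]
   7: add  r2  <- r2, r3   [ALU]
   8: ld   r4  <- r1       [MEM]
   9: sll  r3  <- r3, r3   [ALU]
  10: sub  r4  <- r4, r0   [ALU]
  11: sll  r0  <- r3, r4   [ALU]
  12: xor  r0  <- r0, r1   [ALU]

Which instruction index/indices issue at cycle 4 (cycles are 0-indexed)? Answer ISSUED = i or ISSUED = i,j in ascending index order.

ISSUED = 5

#0 head=0: blt mulh i0+i1 2-wide
#1 head=2: add i2 RAW r0
#2 head=3: ld i3 no-port MEM/BR
#3 head=4: blt i4 no-port BR/MEM
#4 head=5: st i5 no-port MEM/MEM
#5 head=6: ld add i6+i7 2-wide
#6 head=8: ld sll i8+i9 2-wide
#7 head=10: sub i10 RAW r4
#8 head=11: sll i11 RAW+WAW r0
#9 head=12: xor i12 tail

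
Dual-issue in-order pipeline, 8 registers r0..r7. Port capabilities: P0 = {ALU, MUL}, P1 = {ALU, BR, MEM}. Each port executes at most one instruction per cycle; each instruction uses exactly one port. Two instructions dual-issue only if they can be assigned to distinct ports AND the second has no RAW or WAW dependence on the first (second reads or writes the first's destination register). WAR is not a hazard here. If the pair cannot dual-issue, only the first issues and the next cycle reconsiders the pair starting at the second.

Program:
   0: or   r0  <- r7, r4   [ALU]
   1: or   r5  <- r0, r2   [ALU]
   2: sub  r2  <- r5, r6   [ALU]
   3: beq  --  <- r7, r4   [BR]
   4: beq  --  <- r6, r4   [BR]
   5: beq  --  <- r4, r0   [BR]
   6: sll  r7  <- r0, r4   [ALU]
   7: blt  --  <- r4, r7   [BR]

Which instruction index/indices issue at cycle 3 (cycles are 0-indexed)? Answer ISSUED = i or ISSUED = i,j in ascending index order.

ISSUED = 4

[0] i0  or.ALU  -- RAW r0
[1] i1  or.ALU  -- RAW r5
[2] i2,i3  sub.ALU/beq.BR  -- 2-wide
[3] i4  beq.BR  -- no-port BR/BR
[4] i5,i6  beq.BR/sll.ALU  -- 2-wide
[5] i7  blt.BR  -- tail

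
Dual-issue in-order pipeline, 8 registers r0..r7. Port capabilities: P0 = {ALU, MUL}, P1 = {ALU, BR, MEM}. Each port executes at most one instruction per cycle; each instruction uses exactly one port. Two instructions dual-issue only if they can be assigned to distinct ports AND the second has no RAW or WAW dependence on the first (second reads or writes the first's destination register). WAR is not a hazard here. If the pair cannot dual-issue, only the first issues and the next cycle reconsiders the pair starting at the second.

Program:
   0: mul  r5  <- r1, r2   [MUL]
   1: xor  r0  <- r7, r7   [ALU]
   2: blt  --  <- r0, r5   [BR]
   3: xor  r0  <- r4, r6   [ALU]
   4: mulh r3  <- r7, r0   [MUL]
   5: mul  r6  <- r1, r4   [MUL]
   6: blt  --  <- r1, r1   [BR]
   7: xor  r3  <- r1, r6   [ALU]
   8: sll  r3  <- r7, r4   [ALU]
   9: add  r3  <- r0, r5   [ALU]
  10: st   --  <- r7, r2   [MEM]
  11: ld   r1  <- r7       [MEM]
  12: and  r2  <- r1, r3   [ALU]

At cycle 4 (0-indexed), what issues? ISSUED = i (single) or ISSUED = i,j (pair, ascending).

ISSUED = 7

0. mul+xor @i0&i1  | 2-wide
1. blt+xor @i2&i3  | 2-wide
2. mulh @i4  | no-port MUL/MUL
3. mul+blt @i5&i6  | 2-wide
4. xor @i7  | WAW r3
5. sll @i8  | WAW r3
6. add+st @i9&i10  | 2-wide
7. ld @i11  | RAW r1
8. and @i12  | tail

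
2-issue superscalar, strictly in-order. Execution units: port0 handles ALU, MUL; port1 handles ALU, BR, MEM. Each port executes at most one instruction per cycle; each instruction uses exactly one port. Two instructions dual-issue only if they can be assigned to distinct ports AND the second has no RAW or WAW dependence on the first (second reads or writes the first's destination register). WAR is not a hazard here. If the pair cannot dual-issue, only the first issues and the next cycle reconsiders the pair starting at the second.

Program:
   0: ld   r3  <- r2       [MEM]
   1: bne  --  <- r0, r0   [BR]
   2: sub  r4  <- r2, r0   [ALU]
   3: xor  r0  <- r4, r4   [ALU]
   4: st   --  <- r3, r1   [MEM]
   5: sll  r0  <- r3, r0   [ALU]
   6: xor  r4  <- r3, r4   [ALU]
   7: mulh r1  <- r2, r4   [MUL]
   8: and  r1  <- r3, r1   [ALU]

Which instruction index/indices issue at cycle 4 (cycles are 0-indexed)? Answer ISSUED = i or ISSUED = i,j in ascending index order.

t=0 i0:ld.MEM ; no-port MEM/BR
t=1 i1/i2:bne.BR/sub.ALU ; dual
t=2 i3/i4:xor.ALU/st.MEM ; dual
t=3 i5/i6:sll.ALU/xor.ALU ; dual
t=4 i7:mulh.MUL ; RAW+WAW r1
t=5 i8:and.ALU ; tail

ISSUED = 7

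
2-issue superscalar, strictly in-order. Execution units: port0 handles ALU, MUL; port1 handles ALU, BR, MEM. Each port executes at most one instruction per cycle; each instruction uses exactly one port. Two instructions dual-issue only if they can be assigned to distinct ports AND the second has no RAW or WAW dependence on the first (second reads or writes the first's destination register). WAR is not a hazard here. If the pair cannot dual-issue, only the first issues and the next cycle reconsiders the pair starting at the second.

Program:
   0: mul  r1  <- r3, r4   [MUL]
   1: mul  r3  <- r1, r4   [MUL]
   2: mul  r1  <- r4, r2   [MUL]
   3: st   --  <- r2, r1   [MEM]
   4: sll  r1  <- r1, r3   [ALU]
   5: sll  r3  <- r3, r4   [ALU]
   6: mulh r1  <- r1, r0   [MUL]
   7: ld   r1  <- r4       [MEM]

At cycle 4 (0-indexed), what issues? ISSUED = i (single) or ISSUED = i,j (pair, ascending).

ISSUED = 5,6

t=0 i0:mul ; no-port MUL/MUL
t=1 i1:mul ; no-port MUL/MUL
t=2 i2:mul ; RAW r1
t=3 i3/i4:st sll ; pair
t=4 i5/i6:sll mulh ; pair
t=5 i7:ld ; tail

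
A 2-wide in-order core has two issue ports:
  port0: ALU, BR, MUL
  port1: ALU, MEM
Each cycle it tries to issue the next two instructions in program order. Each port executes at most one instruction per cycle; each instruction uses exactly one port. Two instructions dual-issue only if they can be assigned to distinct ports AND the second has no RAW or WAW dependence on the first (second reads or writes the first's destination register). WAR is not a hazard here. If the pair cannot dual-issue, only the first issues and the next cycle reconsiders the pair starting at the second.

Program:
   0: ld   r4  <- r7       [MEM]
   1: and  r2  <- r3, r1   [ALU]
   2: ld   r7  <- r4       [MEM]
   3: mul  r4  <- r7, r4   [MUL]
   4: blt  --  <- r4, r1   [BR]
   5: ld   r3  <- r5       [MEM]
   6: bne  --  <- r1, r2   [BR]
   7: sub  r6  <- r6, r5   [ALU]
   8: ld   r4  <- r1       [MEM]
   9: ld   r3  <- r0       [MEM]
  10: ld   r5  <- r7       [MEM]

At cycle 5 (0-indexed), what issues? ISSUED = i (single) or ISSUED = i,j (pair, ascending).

0. ld.MEM and.ALU @i0&i1  | 2-wide
1. ld.MEM @i2  | RAW r7
2. mul.MUL @i3  | no-port MUL/BR
3. blt.BR ld.MEM @i4&i5  | 2-wide
4. bne.BR sub.ALU @i6&i7  | 2-wide
5. ld.MEM @i8  | no-port MEM/MEM
6. ld.MEM @i9  | no-port MEM/MEM
7. ld.MEM @i10  | tail

ISSUED = 8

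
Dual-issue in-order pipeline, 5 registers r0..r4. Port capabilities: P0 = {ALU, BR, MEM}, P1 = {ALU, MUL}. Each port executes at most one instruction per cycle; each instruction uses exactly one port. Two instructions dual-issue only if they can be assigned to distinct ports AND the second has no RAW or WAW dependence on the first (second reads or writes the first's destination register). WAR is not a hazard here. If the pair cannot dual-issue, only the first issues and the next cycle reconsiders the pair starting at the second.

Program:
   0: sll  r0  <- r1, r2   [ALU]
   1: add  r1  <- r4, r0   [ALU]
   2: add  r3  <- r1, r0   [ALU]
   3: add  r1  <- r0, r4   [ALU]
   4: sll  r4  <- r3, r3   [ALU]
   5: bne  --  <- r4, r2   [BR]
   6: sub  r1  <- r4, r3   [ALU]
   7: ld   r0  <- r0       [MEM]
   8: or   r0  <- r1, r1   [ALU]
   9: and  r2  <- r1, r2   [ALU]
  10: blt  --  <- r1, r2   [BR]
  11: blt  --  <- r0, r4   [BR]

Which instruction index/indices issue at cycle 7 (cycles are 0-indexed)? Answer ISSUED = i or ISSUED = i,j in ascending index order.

c0: i0 sll.ALU  RAW r0
c1: i1 add.ALU  RAW r1
c2: i2,i3 add.ALU/add.ALU  dual
c3: i4 sll.ALU  RAW r4
c4: i5,i6 bne.BR/sub.ALU  dual
c5: i7 ld.MEM  WAW r0
c6: i8,i9 or.ALU/and.ALU  dual
c7: i10 blt.BR  no-port BR/BR
c8: i11 blt.BR  tail

ISSUED = 10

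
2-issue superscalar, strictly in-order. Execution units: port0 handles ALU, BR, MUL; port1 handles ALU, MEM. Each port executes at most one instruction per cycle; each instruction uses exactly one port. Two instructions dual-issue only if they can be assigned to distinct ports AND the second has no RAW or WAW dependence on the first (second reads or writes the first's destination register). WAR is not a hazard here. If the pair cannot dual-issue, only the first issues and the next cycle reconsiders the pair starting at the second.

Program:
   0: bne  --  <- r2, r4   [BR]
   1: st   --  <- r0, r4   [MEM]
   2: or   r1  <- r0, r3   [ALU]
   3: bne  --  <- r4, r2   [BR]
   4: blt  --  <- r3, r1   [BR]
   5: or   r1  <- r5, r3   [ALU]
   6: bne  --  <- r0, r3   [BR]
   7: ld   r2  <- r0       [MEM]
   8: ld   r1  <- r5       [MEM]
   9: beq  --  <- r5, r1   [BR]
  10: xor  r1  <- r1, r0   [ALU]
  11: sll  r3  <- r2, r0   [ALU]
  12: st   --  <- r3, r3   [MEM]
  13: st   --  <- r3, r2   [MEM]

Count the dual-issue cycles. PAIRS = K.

PAIRS = 5

c0: i0&i1 bne+st  pair
c1: i2&i3 or+bne  pair
c2: i4&i5 blt+or  pair
c3: i6&i7 bne+ld  pair
c4: i8 ld  RAW r1
c5: i9&i10 beq+xor  pair
c6: i11 sll  RAW r3
c7: i12 st  no-port MEM/MEM
c8: i13 st  tail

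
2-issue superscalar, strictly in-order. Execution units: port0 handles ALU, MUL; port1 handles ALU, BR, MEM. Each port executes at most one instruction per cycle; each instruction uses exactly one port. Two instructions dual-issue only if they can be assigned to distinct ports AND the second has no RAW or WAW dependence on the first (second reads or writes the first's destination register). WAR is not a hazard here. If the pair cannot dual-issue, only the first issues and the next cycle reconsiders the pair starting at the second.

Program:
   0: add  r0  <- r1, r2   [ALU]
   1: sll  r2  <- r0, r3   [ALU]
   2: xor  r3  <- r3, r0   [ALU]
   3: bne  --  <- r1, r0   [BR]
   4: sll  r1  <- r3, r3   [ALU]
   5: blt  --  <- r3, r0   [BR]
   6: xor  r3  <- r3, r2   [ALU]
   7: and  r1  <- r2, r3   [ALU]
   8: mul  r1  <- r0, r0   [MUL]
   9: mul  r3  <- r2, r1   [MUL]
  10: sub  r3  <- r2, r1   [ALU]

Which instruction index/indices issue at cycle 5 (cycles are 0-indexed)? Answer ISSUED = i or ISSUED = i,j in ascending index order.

t=0 i0:add.ALU ; RAW r0
t=1 i1+i2:sll.ALU/xor.ALU ; 2-wide
t=2 i3+i4:bne.BR/sll.ALU ; 2-wide
t=3 i5+i6:blt.BR/xor.ALU ; 2-wide
t=4 i7:and.ALU ; WAW r1
t=5 i8:mul.MUL ; no-port MUL/MUL
t=6 i9:mul.MUL ; WAW r3
t=7 i10:sub.ALU ; tail

ISSUED = 8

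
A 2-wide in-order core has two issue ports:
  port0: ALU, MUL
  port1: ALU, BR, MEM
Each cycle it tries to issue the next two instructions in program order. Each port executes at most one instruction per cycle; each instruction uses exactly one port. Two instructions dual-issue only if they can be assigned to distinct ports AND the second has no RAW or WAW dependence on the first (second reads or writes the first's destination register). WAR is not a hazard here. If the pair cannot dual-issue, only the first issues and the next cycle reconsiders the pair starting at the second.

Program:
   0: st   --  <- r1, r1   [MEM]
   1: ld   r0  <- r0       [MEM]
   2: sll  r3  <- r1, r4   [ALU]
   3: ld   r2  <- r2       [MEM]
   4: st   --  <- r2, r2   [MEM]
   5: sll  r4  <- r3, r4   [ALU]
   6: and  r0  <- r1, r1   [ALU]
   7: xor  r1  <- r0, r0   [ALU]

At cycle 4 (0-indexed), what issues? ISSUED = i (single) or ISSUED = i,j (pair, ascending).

  cy0 -> i0 (st.MEM) no-port MEM/MEM
  cy1 -> i1/i2 (ld.MEM;sll.ALU) pair
  cy2 -> i3 (ld.MEM) no-port MEM/MEM
  cy3 -> i4/i5 (st.MEM;sll.ALU) pair
  cy4 -> i6 (and.ALU) RAW r0
  cy5 -> i7 (xor.ALU) tail

ISSUED = 6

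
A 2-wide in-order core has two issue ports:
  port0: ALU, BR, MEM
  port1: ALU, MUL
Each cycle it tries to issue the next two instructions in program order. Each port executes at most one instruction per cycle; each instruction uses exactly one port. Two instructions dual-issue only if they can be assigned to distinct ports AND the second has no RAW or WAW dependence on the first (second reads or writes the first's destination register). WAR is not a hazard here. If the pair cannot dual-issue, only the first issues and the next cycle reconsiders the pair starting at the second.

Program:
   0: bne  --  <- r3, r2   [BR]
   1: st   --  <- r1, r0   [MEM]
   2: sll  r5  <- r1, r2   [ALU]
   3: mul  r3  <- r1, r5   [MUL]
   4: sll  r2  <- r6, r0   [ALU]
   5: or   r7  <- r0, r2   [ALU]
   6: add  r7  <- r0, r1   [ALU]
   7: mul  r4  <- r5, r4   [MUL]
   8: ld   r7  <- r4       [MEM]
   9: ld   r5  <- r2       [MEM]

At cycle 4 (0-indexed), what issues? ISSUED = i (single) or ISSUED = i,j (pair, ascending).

[0] i0  bne.BR  -- no-port BR/MEM
[1] i1/i2  st.MEM sll.ALU  -- pair
[2] i3/i4  mul.MUL sll.ALU  -- pair
[3] i5  or.ALU  -- WAW r7
[4] i6/i7  add.ALU mul.MUL  -- pair
[5] i8  ld.MEM  -- no-port MEM/MEM
[6] i9  ld.MEM  -- tail

ISSUED = 6,7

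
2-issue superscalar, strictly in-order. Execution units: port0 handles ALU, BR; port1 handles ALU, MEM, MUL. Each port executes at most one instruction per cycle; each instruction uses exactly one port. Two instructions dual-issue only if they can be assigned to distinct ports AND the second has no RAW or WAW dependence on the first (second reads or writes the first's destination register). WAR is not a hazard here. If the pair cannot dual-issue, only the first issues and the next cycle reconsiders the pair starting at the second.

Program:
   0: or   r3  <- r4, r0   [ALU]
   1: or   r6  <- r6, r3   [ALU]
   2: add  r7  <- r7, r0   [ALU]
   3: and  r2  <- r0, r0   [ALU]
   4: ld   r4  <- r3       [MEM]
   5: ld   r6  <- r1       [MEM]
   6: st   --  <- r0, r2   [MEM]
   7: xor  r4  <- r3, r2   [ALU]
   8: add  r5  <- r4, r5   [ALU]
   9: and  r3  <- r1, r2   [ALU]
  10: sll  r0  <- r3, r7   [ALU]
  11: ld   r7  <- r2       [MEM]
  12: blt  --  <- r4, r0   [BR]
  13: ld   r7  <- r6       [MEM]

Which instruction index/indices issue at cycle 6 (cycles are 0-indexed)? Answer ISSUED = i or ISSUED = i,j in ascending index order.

ISSUED = 10,11

[0] i0  or  -- RAW r3
[1] i1&i2  or;add  -- dual
[2] i3&i4  and;ld  -- dual
[3] i5  ld  -- no-port MEM/MEM
[4] i6&i7  st;xor  -- dual
[5] i8&i9  add;and  -- dual
[6] i10&i11  sll;ld  -- dual
[7] i12&i13  blt;ld  -- dual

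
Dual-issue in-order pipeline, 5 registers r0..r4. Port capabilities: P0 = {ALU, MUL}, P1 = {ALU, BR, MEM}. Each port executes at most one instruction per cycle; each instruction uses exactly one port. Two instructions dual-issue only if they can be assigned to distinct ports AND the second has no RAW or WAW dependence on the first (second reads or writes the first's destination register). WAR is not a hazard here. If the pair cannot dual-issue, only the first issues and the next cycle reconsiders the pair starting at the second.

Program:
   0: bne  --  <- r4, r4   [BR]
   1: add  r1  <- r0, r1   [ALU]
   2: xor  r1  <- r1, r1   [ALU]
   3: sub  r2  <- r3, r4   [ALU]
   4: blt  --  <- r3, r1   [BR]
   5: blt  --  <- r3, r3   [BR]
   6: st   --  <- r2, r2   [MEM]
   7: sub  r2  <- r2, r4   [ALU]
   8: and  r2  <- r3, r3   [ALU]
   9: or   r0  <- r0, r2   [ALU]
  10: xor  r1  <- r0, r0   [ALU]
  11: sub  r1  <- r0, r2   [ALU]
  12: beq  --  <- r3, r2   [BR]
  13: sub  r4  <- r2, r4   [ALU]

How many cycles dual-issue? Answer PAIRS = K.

t=0 i0,i1:bne;add ; pair
t=1 i2,i3:xor;sub ; pair
t=2 i4:blt ; no-port BR/BR
t=3 i5:blt ; no-port BR/MEM
t=4 i6,i7:st;sub ; pair
t=5 i8:and ; RAW r2
t=6 i9:or ; RAW r0
t=7 i10:xor ; WAW r1
t=8 i11,i12:sub;beq ; pair
t=9 i13:sub ; tail

PAIRS = 4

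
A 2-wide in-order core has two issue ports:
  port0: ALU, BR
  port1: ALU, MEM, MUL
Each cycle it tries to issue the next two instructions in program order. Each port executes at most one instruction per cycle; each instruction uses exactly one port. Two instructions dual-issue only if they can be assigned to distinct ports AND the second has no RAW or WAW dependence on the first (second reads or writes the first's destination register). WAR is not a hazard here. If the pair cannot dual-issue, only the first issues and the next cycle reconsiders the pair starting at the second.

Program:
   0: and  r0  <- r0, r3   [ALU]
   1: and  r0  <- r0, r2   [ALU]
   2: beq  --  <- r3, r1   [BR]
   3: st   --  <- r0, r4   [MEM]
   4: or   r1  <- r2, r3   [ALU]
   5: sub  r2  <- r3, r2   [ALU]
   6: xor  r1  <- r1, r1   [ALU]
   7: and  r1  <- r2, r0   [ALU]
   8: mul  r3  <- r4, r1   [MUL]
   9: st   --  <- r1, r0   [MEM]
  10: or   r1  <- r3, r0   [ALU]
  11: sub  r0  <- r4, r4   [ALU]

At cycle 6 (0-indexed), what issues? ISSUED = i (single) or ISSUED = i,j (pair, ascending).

t=0 i0:and.ALU ; RAW+WAW r0
t=1 i1,i2:and.ALU+beq.BR ; pair
t=2 i3,i4:st.MEM+or.ALU ; pair
t=3 i5,i6:sub.ALU+xor.ALU ; pair
t=4 i7:and.ALU ; RAW r1
t=5 i8:mul.MUL ; no-port MUL/MEM
t=6 i9,i10:st.MEM+or.ALU ; pair
t=7 i11:sub.ALU ; tail

ISSUED = 9,10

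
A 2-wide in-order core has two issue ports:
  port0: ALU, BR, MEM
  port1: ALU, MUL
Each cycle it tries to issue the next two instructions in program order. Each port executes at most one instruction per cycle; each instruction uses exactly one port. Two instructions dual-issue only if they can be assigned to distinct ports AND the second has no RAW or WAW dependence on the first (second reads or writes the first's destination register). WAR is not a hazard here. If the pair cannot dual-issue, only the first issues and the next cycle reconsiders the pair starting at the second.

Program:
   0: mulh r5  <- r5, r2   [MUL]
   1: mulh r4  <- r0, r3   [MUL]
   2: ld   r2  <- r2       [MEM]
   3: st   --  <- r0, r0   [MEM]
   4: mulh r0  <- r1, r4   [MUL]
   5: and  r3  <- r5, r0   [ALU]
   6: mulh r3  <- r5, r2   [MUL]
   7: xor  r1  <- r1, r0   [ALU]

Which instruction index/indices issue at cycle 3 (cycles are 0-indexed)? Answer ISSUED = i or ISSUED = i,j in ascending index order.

  cy0 -> i0 (mulh.MUL) no-port MUL/MUL
  cy1 -> i1+i2 (mulh.MUL/ld.MEM) pair
  cy2 -> i3+i4 (st.MEM/mulh.MUL) pair
  cy3 -> i5 (and.ALU) WAW r3
  cy4 -> i6+i7 (mulh.MUL/xor.ALU) pair

ISSUED = 5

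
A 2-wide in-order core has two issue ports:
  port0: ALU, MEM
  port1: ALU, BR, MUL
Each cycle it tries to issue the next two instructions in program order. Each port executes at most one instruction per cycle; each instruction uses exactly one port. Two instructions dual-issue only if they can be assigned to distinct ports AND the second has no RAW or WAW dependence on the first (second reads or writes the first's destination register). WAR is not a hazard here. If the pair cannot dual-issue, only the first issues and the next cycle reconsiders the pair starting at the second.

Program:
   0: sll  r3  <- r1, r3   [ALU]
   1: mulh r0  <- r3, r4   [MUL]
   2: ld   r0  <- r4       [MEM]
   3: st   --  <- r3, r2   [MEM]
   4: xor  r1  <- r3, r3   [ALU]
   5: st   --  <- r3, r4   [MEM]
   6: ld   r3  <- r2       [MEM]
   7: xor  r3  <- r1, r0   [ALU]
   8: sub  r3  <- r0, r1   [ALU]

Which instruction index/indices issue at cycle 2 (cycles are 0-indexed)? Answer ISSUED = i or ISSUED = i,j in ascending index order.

#0 head=0: sll.ALU i0 RAW r3
#1 head=1: mulh.MUL i1 WAW r0
#2 head=2: ld.MEM i2 no-port MEM/MEM
#3 head=3: st.MEM+xor.ALU i3&i4 pair
#4 head=5: st.MEM i5 no-port MEM/MEM
#5 head=6: ld.MEM i6 WAW r3
#6 head=7: xor.ALU i7 WAW r3
#7 head=8: sub.ALU i8 tail

ISSUED = 2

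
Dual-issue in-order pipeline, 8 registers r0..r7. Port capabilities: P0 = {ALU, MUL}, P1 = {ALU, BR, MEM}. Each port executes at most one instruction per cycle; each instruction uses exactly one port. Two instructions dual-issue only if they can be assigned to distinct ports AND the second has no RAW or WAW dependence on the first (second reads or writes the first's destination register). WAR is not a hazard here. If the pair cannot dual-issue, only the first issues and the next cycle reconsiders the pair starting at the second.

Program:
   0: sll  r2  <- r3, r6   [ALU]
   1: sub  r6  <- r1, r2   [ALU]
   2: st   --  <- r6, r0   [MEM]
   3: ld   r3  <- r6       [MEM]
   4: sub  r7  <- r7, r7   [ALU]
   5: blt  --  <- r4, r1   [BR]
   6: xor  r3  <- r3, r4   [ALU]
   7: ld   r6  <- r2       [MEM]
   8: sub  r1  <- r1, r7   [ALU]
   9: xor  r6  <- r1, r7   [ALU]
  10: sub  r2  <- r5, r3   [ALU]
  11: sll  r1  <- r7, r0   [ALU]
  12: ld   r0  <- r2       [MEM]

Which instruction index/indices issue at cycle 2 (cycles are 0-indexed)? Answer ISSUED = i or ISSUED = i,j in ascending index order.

ISSUED = 2

#0 head=0: sll i0 RAW r2
#1 head=1: sub i1 RAW r6
#2 head=2: st i2 no-port MEM/MEM
#3 head=3: ld sub i3,i4 pair
#4 head=5: blt xor i5,i6 pair
#5 head=7: ld sub i7,i8 pair
#6 head=9: xor sub i9,i10 pair
#7 head=11: sll ld i11,i12 pair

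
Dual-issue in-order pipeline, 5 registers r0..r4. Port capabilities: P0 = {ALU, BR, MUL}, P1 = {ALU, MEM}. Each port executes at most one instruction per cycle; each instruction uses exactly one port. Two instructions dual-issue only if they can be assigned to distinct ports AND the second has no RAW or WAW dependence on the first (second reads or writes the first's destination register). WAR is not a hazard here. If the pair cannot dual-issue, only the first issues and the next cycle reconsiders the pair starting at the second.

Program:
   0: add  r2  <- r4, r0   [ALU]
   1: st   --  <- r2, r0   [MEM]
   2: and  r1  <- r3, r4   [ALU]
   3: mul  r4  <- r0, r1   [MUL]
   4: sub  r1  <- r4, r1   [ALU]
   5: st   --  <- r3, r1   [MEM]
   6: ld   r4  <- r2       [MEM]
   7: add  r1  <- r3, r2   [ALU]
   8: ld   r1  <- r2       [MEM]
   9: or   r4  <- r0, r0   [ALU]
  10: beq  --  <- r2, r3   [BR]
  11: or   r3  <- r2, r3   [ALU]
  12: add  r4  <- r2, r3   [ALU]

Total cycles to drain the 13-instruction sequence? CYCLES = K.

0. add.ALU @i0  | RAW r2
1. st.MEM+and.ALU @i1/i2  | 2-wide
2. mul.MUL @i3  | RAW r4
3. sub.ALU @i4  | RAW r1
4. st.MEM @i5  | no-port MEM/MEM
5. ld.MEM+add.ALU @i6/i7  | 2-wide
6. ld.MEM+or.ALU @i8/i9  | 2-wide
7. beq.BR+or.ALU @i10/i11  | 2-wide
8. add.ALU @i12  | tail

CYCLES = 9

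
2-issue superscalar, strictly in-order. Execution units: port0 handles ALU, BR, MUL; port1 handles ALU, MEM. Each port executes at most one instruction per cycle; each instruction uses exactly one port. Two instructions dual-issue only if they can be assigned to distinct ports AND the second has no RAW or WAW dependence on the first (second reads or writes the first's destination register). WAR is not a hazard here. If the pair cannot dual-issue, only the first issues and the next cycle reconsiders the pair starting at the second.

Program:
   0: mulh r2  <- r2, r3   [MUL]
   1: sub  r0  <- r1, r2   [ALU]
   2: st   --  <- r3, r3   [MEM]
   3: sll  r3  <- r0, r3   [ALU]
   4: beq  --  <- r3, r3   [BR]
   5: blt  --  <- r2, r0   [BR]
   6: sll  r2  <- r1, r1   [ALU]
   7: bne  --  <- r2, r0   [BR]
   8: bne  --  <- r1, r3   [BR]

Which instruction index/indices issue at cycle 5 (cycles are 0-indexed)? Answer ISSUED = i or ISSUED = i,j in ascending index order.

t=0 i0:mulh.MUL ; RAW r2
t=1 i1/i2:sub.ALU+st.MEM ; 2-wide
t=2 i3:sll.ALU ; RAW r3
t=3 i4:beq.BR ; no-port BR/BR
t=4 i5/i6:blt.BR+sll.ALU ; 2-wide
t=5 i7:bne.BR ; no-port BR/BR
t=6 i8:bne.BR ; tail

ISSUED = 7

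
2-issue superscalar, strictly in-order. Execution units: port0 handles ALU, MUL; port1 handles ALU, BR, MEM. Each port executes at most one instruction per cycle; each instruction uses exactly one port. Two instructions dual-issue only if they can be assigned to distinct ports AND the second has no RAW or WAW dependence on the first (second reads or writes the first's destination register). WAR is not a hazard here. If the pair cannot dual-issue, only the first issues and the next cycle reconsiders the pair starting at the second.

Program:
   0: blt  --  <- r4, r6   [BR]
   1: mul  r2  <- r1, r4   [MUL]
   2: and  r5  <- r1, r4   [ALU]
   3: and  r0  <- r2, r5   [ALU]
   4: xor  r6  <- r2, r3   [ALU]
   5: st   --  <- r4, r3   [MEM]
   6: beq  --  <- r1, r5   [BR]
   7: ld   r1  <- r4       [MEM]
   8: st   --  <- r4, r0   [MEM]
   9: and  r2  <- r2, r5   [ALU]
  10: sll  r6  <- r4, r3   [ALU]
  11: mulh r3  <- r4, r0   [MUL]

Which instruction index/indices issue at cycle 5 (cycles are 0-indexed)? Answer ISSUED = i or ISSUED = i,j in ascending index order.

ISSUED = 7

  cy0 -> i0,i1 (blt.BR;mul.MUL) dual
  cy1 -> i2 (and.ALU) RAW r5
  cy2 -> i3,i4 (and.ALU;xor.ALU) dual
  cy3 -> i5 (st.MEM) no-port MEM/BR
  cy4 -> i6 (beq.BR) no-port BR/MEM
  cy5 -> i7 (ld.MEM) no-port MEM/MEM
  cy6 -> i8,i9 (st.MEM;and.ALU) dual
  cy7 -> i10,i11 (sll.ALU;mulh.MUL) dual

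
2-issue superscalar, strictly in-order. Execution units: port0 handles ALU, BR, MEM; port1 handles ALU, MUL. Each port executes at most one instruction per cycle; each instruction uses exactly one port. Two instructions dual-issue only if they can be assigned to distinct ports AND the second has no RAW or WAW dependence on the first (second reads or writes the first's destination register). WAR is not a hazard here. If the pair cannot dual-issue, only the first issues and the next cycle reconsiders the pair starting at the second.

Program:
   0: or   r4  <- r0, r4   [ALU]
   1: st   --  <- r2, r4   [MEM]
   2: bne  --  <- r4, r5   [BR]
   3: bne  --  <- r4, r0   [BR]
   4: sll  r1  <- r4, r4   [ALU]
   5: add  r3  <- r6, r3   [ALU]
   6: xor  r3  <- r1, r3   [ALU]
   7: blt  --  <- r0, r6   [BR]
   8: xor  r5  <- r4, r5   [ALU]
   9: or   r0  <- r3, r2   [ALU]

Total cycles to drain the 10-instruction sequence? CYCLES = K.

CYCLES = 7

  cy0 -> i0 (or.ALU) RAW r4
  cy1 -> i1 (st.MEM) no-port MEM/BR
  cy2 -> i2 (bne.BR) no-port BR/BR
  cy3 -> i3+i4 (bne.BR sll.ALU) pair
  cy4 -> i5 (add.ALU) RAW+WAW r3
  cy5 -> i6+i7 (xor.ALU blt.BR) pair
  cy6 -> i8+i9 (xor.ALU or.ALU) pair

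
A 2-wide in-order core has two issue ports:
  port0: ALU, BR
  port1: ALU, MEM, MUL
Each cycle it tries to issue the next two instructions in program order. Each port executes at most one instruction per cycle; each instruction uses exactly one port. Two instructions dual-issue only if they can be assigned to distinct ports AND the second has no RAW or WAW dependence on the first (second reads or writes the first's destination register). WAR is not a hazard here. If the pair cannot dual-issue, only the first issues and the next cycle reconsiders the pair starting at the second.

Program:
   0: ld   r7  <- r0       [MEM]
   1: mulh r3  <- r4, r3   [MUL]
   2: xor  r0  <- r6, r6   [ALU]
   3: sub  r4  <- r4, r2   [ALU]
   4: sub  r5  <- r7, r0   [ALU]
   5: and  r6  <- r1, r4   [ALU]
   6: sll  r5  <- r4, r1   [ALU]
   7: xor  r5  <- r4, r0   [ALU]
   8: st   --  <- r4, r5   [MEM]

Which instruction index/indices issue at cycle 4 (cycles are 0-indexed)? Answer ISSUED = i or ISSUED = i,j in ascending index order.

ISSUED = 7

0. ld @i0  | no-port MEM/MUL
1. mulh+xor @i1/i2  | pair
2. sub+sub @i3/i4  | pair
3. and+sll @i5/i6  | pair
4. xor @i7  | RAW r5
5. st @i8  | tail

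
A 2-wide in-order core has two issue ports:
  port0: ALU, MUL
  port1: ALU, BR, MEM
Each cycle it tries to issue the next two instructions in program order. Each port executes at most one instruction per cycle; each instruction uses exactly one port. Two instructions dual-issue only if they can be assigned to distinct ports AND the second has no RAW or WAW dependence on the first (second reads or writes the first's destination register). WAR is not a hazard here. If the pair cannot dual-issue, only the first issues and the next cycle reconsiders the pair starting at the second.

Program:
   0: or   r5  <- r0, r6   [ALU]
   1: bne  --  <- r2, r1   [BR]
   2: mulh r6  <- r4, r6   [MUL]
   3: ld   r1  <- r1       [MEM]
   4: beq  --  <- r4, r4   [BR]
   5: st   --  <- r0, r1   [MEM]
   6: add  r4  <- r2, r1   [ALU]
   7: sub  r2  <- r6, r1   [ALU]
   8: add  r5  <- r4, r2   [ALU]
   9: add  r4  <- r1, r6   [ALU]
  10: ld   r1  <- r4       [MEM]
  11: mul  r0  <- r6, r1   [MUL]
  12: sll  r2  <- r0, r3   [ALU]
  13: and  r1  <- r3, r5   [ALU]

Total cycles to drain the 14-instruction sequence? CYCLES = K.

0. or/bne @i0+i1  | 2-wide
1. mulh/ld @i2+i3  | 2-wide
2. beq @i4  | no-port BR/MEM
3. st/add @i5+i6  | 2-wide
4. sub @i7  | RAW r2
5. add/add @i8+i9  | 2-wide
6. ld @i10  | RAW r1
7. mul @i11  | RAW r0
8. sll/and @i12+i13  | 2-wide

CYCLES = 9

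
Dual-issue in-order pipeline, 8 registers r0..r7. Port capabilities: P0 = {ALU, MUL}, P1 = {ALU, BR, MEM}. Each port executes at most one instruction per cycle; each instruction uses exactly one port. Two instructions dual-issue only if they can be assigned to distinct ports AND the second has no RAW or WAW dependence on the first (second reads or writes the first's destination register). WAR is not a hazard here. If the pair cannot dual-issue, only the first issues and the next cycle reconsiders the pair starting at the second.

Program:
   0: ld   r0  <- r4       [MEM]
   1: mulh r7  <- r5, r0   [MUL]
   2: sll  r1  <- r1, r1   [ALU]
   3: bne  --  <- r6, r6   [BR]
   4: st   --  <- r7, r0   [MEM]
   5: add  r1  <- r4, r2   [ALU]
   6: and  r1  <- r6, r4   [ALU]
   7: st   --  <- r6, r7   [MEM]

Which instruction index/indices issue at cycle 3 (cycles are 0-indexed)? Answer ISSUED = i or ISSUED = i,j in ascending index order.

ISSUED = 4,5

c0: i0 ld  RAW r0
c1: i1+i2 mulh;sll  2-wide
c2: i3 bne  no-port BR/MEM
c3: i4+i5 st;add  2-wide
c4: i6+i7 and;st  2-wide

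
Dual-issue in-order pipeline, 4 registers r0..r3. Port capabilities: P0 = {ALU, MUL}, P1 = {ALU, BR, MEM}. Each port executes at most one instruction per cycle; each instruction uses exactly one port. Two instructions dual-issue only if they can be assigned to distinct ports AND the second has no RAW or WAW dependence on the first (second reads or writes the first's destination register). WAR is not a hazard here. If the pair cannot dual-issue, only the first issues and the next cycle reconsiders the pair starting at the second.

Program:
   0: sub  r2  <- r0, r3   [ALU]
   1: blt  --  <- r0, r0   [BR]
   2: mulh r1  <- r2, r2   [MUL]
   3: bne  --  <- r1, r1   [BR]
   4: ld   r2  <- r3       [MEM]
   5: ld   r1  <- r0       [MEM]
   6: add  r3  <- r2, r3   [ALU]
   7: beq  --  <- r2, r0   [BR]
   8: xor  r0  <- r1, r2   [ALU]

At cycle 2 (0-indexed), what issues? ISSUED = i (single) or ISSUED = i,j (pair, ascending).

  cy0 -> i0/i1 (sub.ALU+blt.BR) pair
  cy1 -> i2 (mulh.MUL) RAW r1
  cy2 -> i3 (bne.BR) no-port BR/MEM
  cy3 -> i4 (ld.MEM) no-port MEM/MEM
  cy4 -> i5/i6 (ld.MEM+add.ALU) pair
  cy5 -> i7/i8 (beq.BR+xor.ALU) pair

ISSUED = 3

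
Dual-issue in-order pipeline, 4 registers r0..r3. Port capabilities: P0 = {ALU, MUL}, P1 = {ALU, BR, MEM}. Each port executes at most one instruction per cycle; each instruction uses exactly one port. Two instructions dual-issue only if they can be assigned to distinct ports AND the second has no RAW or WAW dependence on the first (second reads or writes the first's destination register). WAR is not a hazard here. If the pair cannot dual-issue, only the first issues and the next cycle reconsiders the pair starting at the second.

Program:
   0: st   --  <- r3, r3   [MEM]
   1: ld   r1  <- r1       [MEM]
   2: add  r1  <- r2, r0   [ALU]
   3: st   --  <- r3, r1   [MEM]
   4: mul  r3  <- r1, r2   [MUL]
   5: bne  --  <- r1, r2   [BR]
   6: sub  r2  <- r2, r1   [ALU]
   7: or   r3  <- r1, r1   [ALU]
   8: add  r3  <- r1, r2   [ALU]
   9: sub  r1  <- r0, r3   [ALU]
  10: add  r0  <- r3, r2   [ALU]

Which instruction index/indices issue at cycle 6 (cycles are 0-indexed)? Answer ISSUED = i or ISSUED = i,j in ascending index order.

ISSUED = 8

#0 head=0: st.MEM i0 no-port MEM/MEM
#1 head=1: ld.MEM i1 WAW r1
#2 head=2: add.ALU i2 RAW r1
#3 head=3: st.MEM/mul.MUL i3&i4 dual
#4 head=5: bne.BR/sub.ALU i5&i6 dual
#5 head=7: or.ALU i7 WAW r3
#6 head=8: add.ALU i8 RAW r3
#7 head=9: sub.ALU/add.ALU i9&i10 dual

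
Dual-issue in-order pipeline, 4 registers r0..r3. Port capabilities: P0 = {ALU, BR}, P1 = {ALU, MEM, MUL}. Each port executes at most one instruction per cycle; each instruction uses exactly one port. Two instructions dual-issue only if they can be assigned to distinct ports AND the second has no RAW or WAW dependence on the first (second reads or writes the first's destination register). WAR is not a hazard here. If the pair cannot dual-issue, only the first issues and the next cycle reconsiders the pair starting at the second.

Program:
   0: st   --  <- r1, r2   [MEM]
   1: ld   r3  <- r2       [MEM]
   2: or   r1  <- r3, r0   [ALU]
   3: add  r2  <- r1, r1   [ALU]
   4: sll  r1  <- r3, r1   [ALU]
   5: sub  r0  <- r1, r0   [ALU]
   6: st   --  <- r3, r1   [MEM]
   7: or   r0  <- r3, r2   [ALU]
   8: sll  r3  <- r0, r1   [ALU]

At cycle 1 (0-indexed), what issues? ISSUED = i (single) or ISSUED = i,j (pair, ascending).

0. st.MEM @i0  | no-port MEM/MEM
1. ld.MEM @i1  | RAW r3
2. or.ALU @i2  | RAW r1
3. add.ALU/sll.ALU @i3+i4  | 2-wide
4. sub.ALU/st.MEM @i5+i6  | 2-wide
5. or.ALU @i7  | RAW r0
6. sll.ALU @i8  | tail

ISSUED = 1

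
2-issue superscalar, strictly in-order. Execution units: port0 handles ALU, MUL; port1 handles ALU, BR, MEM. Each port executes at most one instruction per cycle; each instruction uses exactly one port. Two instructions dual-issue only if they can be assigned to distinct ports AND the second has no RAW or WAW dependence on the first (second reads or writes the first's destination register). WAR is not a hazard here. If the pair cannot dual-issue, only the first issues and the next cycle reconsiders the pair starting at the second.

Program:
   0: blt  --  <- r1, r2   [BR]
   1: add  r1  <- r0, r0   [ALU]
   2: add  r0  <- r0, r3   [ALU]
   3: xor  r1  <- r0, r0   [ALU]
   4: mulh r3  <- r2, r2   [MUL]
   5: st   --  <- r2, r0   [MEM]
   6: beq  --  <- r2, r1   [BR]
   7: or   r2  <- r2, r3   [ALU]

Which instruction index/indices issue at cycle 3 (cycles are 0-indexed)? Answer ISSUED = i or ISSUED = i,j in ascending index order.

ISSUED = 5

0. blt.BR/add.ALU @i0+i1  | dual
1. add.ALU @i2  | RAW r0
2. xor.ALU/mulh.MUL @i3+i4  | dual
3. st.MEM @i5  | no-port MEM/BR
4. beq.BR/or.ALU @i6+i7  | dual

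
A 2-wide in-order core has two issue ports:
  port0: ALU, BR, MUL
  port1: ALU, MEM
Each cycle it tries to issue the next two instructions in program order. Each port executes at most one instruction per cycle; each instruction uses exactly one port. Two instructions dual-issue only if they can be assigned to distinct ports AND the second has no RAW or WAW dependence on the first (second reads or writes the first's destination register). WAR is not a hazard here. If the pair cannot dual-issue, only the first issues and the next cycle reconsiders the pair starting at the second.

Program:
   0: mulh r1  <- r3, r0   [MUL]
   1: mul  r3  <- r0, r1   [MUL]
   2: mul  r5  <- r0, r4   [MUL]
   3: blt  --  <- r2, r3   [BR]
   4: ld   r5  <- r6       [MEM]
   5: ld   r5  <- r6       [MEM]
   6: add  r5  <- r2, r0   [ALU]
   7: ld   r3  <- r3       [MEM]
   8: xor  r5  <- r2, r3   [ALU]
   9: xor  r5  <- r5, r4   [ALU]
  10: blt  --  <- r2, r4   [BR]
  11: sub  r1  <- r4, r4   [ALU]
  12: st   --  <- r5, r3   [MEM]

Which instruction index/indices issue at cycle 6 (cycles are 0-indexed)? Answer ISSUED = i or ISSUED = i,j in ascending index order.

  cy0 -> i0 (mulh) no-port MUL/MUL
  cy1 -> i1 (mul) no-port MUL/MUL
  cy2 -> i2 (mul) no-port MUL/BR
  cy3 -> i3,i4 (blt ld) dual
  cy4 -> i5 (ld) WAW r5
  cy5 -> i6,i7 (add ld) dual
  cy6 -> i8 (xor) RAW+WAW r5
  cy7 -> i9,i10 (xor blt) dual
  cy8 -> i11,i12 (sub st) dual

ISSUED = 8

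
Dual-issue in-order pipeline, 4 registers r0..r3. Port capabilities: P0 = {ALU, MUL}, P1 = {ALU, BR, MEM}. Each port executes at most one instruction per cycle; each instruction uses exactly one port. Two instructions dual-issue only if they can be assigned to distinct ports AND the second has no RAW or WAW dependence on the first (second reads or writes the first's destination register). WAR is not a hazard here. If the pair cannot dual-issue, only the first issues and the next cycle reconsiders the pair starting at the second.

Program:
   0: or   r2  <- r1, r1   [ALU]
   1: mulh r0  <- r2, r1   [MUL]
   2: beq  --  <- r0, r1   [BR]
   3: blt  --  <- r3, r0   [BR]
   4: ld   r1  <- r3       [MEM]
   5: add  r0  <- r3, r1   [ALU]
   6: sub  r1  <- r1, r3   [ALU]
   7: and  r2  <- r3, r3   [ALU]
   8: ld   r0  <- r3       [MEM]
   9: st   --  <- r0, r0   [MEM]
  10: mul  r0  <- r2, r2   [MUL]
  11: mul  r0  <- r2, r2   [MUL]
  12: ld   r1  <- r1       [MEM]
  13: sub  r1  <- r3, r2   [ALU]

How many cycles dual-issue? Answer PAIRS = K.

0. or @i0  | RAW r2
1. mulh @i1  | RAW r0
2. beq @i2  | no-port BR/BR
3. blt @i3  | no-port BR/MEM
4. ld @i4  | RAW r1
5. add+sub @i5&i6  | dual
6. and+ld @i7&i8  | dual
7. st+mul @i9&i10  | dual
8. mul+ld @i11&i12  | dual
9. sub @i13  | tail

PAIRS = 4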